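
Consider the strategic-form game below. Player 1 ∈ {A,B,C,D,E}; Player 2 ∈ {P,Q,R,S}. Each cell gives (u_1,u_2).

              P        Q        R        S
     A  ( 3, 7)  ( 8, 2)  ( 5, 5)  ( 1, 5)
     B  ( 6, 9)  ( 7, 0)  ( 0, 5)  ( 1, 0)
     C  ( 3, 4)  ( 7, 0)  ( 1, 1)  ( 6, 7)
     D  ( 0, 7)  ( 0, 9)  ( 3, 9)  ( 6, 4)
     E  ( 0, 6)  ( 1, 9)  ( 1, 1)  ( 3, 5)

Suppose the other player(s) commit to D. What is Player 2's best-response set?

u_2(P vs D) = 7
u_2(Q vs D) = 9
u_2(R vs D) = 9
u_2(S vs D) = 4
max payoff 9 at {Q,R}

P2 best: {Q,R}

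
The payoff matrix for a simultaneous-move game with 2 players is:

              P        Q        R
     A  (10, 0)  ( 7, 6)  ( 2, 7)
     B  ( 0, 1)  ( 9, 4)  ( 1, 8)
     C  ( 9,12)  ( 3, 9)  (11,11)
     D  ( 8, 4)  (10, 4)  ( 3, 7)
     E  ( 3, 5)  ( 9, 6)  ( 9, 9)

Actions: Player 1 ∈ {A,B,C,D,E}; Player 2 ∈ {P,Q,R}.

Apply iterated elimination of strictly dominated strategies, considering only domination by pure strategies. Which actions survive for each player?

P1 drop B (D beats it: P:8>0 Q:10>9 R:3>1)
P2 drop Q (R beats it: A:7>6 C:11>9 D:7>4 E:9>6)
P1 drop D (C beats it: P:9>8 R:11>3)
P1 drop E (C beats it: P:9>3 R:11>9)
P1→{A,C} P2→{P,R}

IESDS → P1:{A,C} P2:{P,R}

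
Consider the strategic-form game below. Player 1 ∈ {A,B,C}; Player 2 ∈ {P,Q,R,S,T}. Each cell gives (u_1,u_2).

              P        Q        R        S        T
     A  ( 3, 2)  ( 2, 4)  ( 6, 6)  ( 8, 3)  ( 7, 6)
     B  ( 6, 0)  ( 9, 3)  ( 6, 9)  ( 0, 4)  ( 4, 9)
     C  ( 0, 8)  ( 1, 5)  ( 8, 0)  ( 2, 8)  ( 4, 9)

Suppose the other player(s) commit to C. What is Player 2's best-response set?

BR_2 = {T}

u_2(P vs C) = 8
u_2(Q vs C) = 5
u_2(R vs C) = 0
u_2(S vs C) = 8
u_2(T vs C) = 9
max payoff 9 at {T}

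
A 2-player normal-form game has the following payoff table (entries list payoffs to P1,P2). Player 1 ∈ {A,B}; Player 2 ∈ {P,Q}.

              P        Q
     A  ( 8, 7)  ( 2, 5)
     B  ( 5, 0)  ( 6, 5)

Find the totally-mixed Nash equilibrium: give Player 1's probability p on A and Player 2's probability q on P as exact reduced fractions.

P1 indiff ⇒ q·8+(1-q)·2 = q·5+(1-q)·6 ⇒ q(3) = (1-q)(4) ⇒ q = 4/7
P2 indiff ⇒ p·7+(1-p)·0 = p·5+(1-p)·5 ⇒ p(2) = (1-p)(5) ⇒ p = 5/7

(p,q) = (5/7, 4/7)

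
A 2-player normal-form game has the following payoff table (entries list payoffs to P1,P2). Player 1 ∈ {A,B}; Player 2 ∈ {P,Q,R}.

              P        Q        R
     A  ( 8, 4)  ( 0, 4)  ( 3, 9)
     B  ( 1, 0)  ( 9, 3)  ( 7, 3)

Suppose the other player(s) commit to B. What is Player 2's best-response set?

BR_2 = {Q,R}

u_2(P vs B) = 0
u_2(Q vs B) = 3
u_2(R vs B) = 3
max payoff 3 at {Q,R}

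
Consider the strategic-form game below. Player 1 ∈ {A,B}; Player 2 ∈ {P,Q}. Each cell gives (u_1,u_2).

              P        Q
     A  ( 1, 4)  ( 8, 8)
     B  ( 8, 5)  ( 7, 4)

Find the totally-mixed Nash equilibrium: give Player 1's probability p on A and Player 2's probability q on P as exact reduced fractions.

p=1/5, q=1/8

P1 indiff ⇒ q·1+(1-q)·8 = q·8+(1-q)·7 ⇒ q(-7) = (1-q)(-1) ⇒ q = 1/8
P2 indiff ⇒ p·4+(1-p)·5 = p·8+(1-p)·4 ⇒ p(-4) = (1-p)(-1) ⇒ p = 1/5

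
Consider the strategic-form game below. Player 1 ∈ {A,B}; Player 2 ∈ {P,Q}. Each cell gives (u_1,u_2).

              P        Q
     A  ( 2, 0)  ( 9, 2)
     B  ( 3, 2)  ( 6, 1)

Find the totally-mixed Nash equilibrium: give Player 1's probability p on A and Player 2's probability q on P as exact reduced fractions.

P1 indiff ⇒ q·2+(1-q)·9 = q·3+(1-q)·6 ⇒ q(-1) = (1-q)(-3) ⇒ q = 3/4
P2 indiff ⇒ p·0+(1-p)·2 = p·2+(1-p)·1 ⇒ p(-2) = (1-p)(-1) ⇒ p = 1/3

p=1/3, q=3/4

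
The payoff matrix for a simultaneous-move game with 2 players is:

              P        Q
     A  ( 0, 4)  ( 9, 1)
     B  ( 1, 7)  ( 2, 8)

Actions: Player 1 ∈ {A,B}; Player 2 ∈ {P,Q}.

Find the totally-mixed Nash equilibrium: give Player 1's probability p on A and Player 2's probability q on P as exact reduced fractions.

P1 indiff ⇒ q·0+(1-q)·9 = q·1+(1-q)·2 ⇒ q(-1) = (1-q)(-7) ⇒ q = 7/8
P2 indiff ⇒ p·4+(1-p)·7 = p·1+(1-p)·8 ⇒ p(3) = (1-p)(1) ⇒ p = 1/4

p=1/4, q=7/8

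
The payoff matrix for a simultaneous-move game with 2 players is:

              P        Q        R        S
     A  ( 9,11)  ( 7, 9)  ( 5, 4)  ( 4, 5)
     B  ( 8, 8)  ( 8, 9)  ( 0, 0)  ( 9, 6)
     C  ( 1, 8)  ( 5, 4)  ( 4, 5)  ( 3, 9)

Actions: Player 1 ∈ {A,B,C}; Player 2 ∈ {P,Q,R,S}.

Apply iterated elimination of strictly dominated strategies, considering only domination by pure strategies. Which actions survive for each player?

Survivors P1:{A,B} P2:{P,Q}

P1 drop C (A beats it: P:9>1 Q:7>5 R:5>4 S:4>3)
P2 drop R (P beats it: A:11>4 B:8>0)
P2 drop S (P beats it: A:11>5 B:8>6)
P1→{A,B} P2→{P,Q}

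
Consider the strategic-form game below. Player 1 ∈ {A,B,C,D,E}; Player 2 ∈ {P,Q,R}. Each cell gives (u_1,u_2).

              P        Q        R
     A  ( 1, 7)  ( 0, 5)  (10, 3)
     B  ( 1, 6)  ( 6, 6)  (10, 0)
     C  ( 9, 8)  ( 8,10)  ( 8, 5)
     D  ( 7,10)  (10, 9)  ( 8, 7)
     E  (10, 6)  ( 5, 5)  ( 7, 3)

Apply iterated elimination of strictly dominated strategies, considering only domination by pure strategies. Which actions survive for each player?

P2 drop R (P beats it: A:7>3 B:6>0 C:8>5 D:10>7 E:6>3)
P1 drop A (C beats it: P:9>1 Q:8>0)
P1 drop B (C beats it: P:9>1 Q:8>6)
P1→{C,D,E} P2→{P,Q}

Survivors P1:{C,D,E} P2:{P,Q}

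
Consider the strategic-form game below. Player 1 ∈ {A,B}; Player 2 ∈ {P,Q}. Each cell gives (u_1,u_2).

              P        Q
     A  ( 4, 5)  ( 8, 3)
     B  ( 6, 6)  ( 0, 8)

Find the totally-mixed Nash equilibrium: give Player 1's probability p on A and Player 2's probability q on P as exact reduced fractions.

(p,q) = (1/2, 4/5)

P1 indiff ⇒ q·4+(1-q)·8 = q·6+(1-q)·0 ⇒ q(-2) = (1-q)(-8) ⇒ q = 4/5
P2 indiff ⇒ p·5+(1-p)·6 = p·3+(1-p)·8 ⇒ p(2) = (1-p)(2) ⇒ p = 1/2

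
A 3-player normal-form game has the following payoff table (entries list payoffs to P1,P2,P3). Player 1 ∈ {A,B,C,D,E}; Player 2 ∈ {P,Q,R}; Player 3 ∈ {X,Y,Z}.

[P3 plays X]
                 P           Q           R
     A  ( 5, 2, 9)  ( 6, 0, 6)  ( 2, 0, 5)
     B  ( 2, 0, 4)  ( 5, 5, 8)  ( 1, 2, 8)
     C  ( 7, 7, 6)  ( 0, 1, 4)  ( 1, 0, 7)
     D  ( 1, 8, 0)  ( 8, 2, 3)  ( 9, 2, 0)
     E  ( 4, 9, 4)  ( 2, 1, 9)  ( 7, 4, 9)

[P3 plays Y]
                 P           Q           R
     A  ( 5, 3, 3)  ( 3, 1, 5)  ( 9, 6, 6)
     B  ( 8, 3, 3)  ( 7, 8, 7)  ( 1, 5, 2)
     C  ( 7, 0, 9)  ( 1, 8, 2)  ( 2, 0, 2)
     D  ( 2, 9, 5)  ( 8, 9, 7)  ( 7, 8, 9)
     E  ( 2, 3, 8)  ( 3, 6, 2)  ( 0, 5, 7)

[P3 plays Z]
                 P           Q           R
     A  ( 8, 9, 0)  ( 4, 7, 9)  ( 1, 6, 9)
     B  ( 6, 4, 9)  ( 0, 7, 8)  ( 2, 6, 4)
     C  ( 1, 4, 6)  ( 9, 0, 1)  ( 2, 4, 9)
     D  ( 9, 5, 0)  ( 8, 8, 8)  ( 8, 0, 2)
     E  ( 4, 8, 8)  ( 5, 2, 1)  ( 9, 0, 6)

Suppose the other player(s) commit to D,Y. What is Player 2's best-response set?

u_2(P vs D,Y) = 9
u_2(Q vs D,Y) = 9
u_2(R vs D,Y) = 8
max payoff 9 at {P,Q}

BR_2 = {P,Q}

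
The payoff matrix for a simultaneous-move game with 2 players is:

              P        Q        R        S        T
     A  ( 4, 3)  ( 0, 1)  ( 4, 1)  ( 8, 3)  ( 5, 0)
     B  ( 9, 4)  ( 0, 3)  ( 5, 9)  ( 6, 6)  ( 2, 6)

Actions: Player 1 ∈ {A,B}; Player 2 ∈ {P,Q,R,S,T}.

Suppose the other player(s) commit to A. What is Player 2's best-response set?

P2 best: {P,S}

u_2(P vs A) = 3
u_2(Q vs A) = 1
u_2(R vs A) = 1
u_2(S vs A) = 3
u_2(T vs A) = 0
max payoff 3 at {P,S}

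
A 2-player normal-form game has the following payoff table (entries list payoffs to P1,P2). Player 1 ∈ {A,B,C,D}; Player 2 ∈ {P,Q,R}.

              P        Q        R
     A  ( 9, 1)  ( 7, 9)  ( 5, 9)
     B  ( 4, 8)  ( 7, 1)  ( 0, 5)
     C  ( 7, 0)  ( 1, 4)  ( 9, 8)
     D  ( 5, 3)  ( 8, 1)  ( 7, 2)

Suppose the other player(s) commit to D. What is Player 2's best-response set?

argmax u_2 = {P}

u_2(P vs D) = 3
u_2(Q vs D) = 1
u_2(R vs D) = 2
max payoff 3 at {P}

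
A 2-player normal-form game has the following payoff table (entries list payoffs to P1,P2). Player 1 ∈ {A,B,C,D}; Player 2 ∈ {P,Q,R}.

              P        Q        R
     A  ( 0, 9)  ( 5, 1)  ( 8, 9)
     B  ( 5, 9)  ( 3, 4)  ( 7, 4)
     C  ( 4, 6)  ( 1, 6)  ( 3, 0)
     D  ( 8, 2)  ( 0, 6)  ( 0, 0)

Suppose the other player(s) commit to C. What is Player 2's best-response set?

P2 best: {P,Q}

u_2(P vs C) = 6
u_2(Q vs C) = 6
u_2(R vs C) = 0
max payoff 6 at {P,Q}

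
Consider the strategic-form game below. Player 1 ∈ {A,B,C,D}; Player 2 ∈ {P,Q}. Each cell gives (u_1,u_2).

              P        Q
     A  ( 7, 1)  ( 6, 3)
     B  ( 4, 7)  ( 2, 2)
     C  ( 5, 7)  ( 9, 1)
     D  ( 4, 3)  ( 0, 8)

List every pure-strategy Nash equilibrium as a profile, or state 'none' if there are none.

Equilibria: none

(A,P): not NE [P2→Q gives 3>1]
(A,Q): not NE [P1→C gives 9>6]
(B,P): not NE [P1→A gives 7>4]
(B,Q): not NE [P1→C gives 9>2; P2→P gives 7>2]
(C,P): not NE [P1→A gives 7>5]
(C,Q): not NE [P2→P gives 7>1]
(D,P): not NE [P1→A gives 7>4; P2→Q gives 8>3]
(D,Q): not NE [P1→C gives 9>0]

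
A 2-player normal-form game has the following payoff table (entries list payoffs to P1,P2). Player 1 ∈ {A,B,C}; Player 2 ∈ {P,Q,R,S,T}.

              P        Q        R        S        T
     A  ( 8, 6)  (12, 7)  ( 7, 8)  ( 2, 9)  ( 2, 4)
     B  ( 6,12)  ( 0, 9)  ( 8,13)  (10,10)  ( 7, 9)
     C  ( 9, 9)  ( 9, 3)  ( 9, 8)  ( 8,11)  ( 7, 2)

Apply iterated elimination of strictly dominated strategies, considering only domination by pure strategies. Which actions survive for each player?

P2 drop Q (R beats it: A:8>7 B:13>9 C:8>3)
P1 drop A (C beats it: P:9>8 R:9>7 S:8>2 T:7>2)
P2 drop T (P beats it: B:12>9 C:9>2)
P1→{B,C} P2→{P,R,S}

IESDS → P1:{B,C} P2:{P,R,S}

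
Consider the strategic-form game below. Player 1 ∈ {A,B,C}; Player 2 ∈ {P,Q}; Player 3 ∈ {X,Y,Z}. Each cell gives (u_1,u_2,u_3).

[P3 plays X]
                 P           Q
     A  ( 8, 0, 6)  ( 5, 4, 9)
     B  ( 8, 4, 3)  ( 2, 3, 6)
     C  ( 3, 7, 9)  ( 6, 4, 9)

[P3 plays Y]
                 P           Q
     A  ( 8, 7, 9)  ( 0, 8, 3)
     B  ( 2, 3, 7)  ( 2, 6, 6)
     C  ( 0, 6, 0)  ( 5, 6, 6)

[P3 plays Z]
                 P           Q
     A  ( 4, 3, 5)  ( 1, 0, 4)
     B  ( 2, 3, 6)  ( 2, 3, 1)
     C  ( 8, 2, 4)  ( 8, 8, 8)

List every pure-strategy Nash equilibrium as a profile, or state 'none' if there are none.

PSNE: ∅

(A,P,X): not NE [P2→Q gives 4>0; P3→Y gives 9>6]
(A,P,Y): not NE [P2→Q gives 8>7]
(A,P,Z): not NE [P1→C gives 8>4; P3→Y gives 9>5]
(A,Q,X): not NE [P1→C gives 6>5]
(A,Q,Y): not NE [P1→C gives 5>0; P3→X gives 9>3]
(A,Q,Z): not NE [P1→C gives 8>1; P2→P gives 3>0; P3→X gives 9>4]
(B,P,X): not NE [P3→Y gives 7>3]
(B,P,Y): not NE [P1→A gives 8>2; P2→Q gives 6>3]
(B,P,Z): not NE [P1→C gives 8>2; P3→Y gives 7>6]
(B,Q,X): not NE [P1→C gives 6>2; P2→P gives 4>3]
(B,Q,Y): not NE [P1→C gives 5>2]
(B,Q,Z): not NE [P1→C gives 8>2; P3→Y gives 6>1]
(C,P,X): not NE [P1→B gives 8>3]
(C,P,Y): not NE [P1→A gives 8>0; P3→X gives 9>0]
(C,P,Z): not NE [P2→Q gives 8>2; P3→X gives 9>4]
(C,Q,X): not NE [P2→P gives 7>4]
(C,Q,Y): not NE [P3→X gives 9>6]
(C,Q,Z): not NE [P3→X gives 9>8]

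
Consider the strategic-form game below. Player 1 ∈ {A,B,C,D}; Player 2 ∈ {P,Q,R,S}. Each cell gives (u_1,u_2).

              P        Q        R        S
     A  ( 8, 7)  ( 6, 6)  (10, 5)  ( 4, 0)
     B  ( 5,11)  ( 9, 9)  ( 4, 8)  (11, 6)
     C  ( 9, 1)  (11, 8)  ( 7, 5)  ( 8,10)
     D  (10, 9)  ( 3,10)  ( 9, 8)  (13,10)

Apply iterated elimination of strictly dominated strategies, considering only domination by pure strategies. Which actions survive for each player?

Survivors P1:{B,C,D} P2:{P,Q,S}

P2 drop R (Q beats it: A:6>5 B:9>8 C:8>5 D:10>8)
P1 drop A (C beats it: P:9>8 Q:11>6 S:8>4)
P1→{B,C,D} P2→{P,Q,S}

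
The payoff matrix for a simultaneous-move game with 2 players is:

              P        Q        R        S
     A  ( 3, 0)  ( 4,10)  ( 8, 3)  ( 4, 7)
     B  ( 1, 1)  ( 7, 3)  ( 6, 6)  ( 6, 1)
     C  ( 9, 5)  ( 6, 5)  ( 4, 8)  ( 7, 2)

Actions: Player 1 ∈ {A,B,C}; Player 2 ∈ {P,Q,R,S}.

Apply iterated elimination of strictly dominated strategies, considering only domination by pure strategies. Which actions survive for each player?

Remaining: P1:{A,B} P2:{Q,R}

P2 drop P (R beats it: A:3>0 B:6>1 C:8>5)
P2 drop S (Q beats it: A:10>7 B:3>1 C:5>2)
P1 drop C (B beats it: Q:7>6 R:6>4)
P1→{A,B} P2→{Q,R}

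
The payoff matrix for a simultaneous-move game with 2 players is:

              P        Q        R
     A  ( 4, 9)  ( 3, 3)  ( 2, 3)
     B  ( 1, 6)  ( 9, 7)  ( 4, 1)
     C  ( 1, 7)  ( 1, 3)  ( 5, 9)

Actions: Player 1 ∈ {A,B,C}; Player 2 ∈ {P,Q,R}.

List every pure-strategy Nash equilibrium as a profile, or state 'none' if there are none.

(A,P): NE
(A,Q): not NE [P1→B gives 9>3; P2→P gives 9>3]
(A,R): not NE [P1→C gives 5>2; P2→P gives 9>3]
(B,P): not NE [P1→A gives 4>1; P2→Q gives 7>6]
(B,Q): NE
(B,R): not NE [P1→C gives 5>4; P2→Q gives 7>1]
(C,P): not NE [P1→A gives 4>1; P2→R gives 9>7]
(C,Q): not NE [P1→B gives 9>1; P2→R gives 9>3]
(C,R): NE

PSNE = {(A,P), (B,Q), (C,R)}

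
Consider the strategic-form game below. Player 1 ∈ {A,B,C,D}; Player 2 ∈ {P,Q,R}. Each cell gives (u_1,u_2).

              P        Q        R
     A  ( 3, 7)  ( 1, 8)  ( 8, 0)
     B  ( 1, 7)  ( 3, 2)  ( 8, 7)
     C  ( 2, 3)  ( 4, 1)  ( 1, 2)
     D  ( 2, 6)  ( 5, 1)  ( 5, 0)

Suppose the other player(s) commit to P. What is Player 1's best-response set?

P1 best: {A}

u_1(A vs P) = 3
u_1(B vs P) = 1
u_1(C vs P) = 2
u_1(D vs P) = 2
max payoff 3 at {A}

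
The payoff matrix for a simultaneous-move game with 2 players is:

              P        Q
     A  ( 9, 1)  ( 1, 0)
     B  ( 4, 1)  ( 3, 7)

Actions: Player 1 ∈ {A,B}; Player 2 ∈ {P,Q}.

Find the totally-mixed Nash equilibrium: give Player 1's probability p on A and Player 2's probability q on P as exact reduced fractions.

p=6/7, q=2/7

P1 indiff ⇒ q·9+(1-q)·1 = q·4+(1-q)·3 ⇒ q(5) = (1-q)(2) ⇒ q = 2/7
P2 indiff ⇒ p·1+(1-p)·1 = p·0+(1-p)·7 ⇒ p(1) = (1-p)(6) ⇒ p = 6/7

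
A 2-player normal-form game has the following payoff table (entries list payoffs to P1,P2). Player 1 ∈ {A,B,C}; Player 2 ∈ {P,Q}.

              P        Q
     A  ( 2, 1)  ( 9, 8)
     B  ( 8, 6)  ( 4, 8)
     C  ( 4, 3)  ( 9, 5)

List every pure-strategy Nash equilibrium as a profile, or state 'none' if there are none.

PSNE = {(A,Q), (C,Q)}

(A,P): not NE [P1→B gives 8>2; P2→Q gives 8>1]
(A,Q): NE
(B,P): not NE [P2→Q gives 8>6]
(B,Q): not NE [P1→C gives 9>4]
(C,P): not NE [P1→B gives 8>4; P2→Q gives 5>3]
(C,Q): NE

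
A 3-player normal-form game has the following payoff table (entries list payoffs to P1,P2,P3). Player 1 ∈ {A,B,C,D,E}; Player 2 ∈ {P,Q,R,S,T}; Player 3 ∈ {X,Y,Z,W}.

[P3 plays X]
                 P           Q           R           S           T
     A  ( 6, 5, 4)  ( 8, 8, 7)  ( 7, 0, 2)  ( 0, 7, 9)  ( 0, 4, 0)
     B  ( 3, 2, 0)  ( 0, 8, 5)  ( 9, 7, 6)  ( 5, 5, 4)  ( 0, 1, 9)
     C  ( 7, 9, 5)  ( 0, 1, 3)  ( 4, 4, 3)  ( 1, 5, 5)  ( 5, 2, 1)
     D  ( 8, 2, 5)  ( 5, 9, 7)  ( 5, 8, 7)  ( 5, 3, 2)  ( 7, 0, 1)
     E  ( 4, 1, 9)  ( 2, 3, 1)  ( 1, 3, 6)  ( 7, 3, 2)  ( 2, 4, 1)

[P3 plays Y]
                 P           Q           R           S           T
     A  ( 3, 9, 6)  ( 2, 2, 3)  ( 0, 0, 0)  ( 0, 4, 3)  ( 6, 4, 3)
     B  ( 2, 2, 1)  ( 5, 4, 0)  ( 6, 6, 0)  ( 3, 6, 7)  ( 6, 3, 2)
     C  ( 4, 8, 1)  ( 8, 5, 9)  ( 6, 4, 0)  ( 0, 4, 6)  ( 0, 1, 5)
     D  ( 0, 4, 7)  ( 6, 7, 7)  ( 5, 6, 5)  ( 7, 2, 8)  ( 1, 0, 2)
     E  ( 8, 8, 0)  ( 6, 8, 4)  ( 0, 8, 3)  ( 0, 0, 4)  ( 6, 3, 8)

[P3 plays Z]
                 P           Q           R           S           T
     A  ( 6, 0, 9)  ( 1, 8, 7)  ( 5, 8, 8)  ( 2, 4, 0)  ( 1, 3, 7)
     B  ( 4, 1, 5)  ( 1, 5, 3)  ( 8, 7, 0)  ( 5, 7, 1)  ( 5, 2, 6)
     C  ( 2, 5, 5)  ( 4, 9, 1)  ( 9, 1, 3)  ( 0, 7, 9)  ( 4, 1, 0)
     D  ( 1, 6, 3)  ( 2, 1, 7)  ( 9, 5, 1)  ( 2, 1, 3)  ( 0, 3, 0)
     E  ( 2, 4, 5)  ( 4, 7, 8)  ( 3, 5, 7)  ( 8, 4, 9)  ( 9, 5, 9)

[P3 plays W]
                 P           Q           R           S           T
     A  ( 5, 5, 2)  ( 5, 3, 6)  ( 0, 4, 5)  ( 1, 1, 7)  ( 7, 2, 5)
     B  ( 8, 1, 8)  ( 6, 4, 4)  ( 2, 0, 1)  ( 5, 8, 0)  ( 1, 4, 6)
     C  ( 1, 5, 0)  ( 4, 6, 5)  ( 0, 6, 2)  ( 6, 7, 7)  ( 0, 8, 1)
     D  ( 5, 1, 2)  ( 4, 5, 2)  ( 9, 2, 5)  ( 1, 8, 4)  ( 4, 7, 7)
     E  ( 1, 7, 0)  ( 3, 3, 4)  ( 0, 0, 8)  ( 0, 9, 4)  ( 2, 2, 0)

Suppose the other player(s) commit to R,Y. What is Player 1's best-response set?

BR_1 = {B,C}

u_1(A vs R,Y) = 0
u_1(B vs R,Y) = 6
u_1(C vs R,Y) = 6
u_1(D vs R,Y) = 5
u_1(E vs R,Y) = 0
max payoff 6 at {B,C}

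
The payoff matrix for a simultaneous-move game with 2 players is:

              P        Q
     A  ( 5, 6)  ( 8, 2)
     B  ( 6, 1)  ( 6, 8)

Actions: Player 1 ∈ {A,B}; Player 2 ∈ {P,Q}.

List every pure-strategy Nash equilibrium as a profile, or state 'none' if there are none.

(A,P): not NE [P1→B gives 6>5]
(A,Q): not NE [P2→P gives 6>2]
(B,P): not NE [P2→Q gives 8>1]
(B,Q): not NE [P1→A gives 8>6]

Equilibria: none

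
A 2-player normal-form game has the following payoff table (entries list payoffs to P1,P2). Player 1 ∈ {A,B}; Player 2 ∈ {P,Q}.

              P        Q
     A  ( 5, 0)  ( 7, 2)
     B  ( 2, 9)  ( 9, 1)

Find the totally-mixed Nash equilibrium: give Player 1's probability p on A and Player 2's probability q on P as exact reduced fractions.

(p,q) = (4/5, 2/5)

P1 indiff ⇒ q·5+(1-q)·7 = q·2+(1-q)·9 ⇒ q(3) = (1-q)(2) ⇒ q = 2/5
P2 indiff ⇒ p·0+(1-p)·9 = p·2+(1-p)·1 ⇒ p(-2) = (1-p)(-8) ⇒ p = 4/5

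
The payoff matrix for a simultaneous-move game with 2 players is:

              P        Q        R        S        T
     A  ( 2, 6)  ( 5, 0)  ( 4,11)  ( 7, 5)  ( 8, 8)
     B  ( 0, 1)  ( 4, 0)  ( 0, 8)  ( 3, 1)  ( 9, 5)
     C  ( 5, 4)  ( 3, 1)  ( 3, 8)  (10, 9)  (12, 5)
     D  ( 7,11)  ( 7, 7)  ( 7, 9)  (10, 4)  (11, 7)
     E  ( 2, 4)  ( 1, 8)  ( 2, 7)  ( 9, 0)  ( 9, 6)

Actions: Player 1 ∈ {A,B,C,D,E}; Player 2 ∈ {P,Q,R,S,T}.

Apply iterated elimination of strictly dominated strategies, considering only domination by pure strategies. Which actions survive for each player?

P1 drop A (D beats it: P:7>2 Q:7>5 R:7>4 S:10>7 T:11>8)
P1 drop B (D beats it: P:7>0 Q:7>4 R:7>0 S:10>3 T:11>9)
P1 drop E (C beats it: P:5>2 Q:3>1 R:3>2 S:10>9 T:12>9)
P2 drop Q (P beats it: C:4>1 D:11>7)
P2 drop T (R beats it: C:8>5 D:9>7)
P1→{C,D} P2→{P,R,S}

Survivors P1:{C,D} P2:{P,R,S}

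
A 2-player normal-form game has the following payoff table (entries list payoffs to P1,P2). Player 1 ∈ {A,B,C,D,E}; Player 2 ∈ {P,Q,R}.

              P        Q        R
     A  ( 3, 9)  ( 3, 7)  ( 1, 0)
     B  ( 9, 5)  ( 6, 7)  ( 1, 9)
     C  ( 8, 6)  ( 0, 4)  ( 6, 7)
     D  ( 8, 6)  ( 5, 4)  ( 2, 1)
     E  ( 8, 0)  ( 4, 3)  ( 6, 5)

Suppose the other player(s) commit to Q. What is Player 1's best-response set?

argmax u_1 = {B}

u_1(A vs Q) = 3
u_1(B vs Q) = 6
u_1(C vs Q) = 0
u_1(D vs Q) = 5
u_1(E vs Q) = 4
max payoff 6 at {B}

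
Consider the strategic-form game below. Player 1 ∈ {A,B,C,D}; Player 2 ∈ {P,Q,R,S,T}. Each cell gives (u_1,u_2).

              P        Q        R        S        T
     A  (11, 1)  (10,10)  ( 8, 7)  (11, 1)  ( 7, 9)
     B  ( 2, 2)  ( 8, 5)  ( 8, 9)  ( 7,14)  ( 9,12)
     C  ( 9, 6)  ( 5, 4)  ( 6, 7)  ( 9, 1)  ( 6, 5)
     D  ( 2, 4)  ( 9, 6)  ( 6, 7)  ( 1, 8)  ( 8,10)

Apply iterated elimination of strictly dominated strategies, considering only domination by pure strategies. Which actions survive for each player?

IESDS → P1:{A,B,D} P2:{Q,S,T}

P1 drop C (A beats it: P:11>9 Q:10>5 R:8>6 S:11>9 T:7>6)
P2 drop P (Q beats it: A:10>1 B:5>2 D:6>4)
P2 drop R (T beats it: A:9>7 B:12>9 D:10>7)
P1→{A,B,D} P2→{Q,S,T}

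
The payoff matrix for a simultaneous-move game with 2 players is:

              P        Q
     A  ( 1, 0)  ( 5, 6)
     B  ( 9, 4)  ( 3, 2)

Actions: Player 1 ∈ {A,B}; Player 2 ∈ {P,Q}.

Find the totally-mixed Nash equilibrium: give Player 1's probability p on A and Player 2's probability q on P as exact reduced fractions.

P1 mixes 1/4 on A; P2 mixes 1/5 on P

P1 indiff ⇒ q·1+(1-q)·5 = q·9+(1-q)·3 ⇒ q(-8) = (1-q)(-2) ⇒ q = 1/5
P2 indiff ⇒ p·0+(1-p)·4 = p·6+(1-p)·2 ⇒ p(-6) = (1-p)(-2) ⇒ p = 1/4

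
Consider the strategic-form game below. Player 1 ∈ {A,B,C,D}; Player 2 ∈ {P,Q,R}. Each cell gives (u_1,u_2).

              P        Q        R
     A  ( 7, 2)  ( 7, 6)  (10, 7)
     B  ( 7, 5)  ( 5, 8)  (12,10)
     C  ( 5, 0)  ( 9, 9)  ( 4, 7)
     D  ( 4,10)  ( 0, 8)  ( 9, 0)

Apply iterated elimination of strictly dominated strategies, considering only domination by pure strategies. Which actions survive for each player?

Remaining: P1:{A,B,C} P2:{Q,R}

P1 drop D (A beats it: P:7>4 Q:7>0 R:10>9)
P2 drop P (Q beats it: A:6>2 B:8>5 C:9>0)
P1→{A,B,C} P2→{Q,R}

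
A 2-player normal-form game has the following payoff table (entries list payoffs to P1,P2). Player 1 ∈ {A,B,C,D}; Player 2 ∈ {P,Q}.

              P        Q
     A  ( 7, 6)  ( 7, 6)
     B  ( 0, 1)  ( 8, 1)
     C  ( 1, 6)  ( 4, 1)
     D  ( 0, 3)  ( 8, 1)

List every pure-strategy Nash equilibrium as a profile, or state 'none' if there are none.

PSNE = {(A,P), (B,Q)}

(A,P): NE
(A,Q): not NE [P1→D gives 8>7]
(B,P): not NE [P1→A gives 7>0]
(B,Q): NE
(C,P): not NE [P1→A gives 7>1]
(C,Q): not NE [P1→D gives 8>4; P2→P gives 6>1]
(D,P): not NE [P1→A gives 7>0]
(D,Q): not NE [P2→P gives 3>1]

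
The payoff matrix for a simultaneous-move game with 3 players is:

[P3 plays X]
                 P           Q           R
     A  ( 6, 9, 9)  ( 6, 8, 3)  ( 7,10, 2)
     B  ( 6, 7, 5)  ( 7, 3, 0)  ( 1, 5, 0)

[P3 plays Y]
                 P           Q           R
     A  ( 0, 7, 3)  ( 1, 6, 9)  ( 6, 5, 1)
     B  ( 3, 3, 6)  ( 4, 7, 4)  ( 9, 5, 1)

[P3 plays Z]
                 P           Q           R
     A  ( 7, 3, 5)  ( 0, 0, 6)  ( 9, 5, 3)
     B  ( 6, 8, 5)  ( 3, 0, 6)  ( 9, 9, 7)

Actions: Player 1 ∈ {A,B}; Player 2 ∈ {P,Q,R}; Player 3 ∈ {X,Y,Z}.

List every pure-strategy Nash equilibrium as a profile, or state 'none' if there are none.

(A,P,X): not NE [P2→R gives 10>9]
(A,P,Y): not NE [P1→B gives 3>0; P3→X gives 9>3]
(A,P,Z): not NE [P2→R gives 5>3; P3→X gives 9>5]
(A,Q,X): not NE [P1→B gives 7>6; P2→R gives 10>8; P3→Y gives 9>3]
(A,Q,Y): not NE [P1→B gives 4>1; P2→P gives 7>6]
(A,Q,Z): not NE [P1→B gives 3>0; P2→R gives 5>0; P3→Y gives 9>6]
(A,R,X): not NE [P3→Z gives 3>2]
(A,R,Y): not NE [P1→B gives 9>6; P2→P gives 7>5; P3→Z gives 3>1]
(A,R,Z): NE
(B,P,X): not NE [P3→Y gives 6>5]
(B,P,Y): not NE [P2→Q gives 7>3]
(B,P,Z): not NE [P1→A gives 7>6; P2→R gives 9>8; P3→Y gives 6>5]
(B,Q,X): not NE [P2→P gives 7>3; P3→Z gives 6>0]
(B,Q,Y): not NE [P3→Z gives 6>4]
(B,Q,Z): not NE [P2→R gives 9>0]
(B,R,X): not NE [P1→A gives 7>1; P2→P gives 7>5; P3→Z gives 7>0]
(B,R,Y): not NE [P2→Q gives 7>5; P3→Z gives 7>1]
(B,R,Z): NE

PSNE = {(A,R,Z), (B,R,Z)}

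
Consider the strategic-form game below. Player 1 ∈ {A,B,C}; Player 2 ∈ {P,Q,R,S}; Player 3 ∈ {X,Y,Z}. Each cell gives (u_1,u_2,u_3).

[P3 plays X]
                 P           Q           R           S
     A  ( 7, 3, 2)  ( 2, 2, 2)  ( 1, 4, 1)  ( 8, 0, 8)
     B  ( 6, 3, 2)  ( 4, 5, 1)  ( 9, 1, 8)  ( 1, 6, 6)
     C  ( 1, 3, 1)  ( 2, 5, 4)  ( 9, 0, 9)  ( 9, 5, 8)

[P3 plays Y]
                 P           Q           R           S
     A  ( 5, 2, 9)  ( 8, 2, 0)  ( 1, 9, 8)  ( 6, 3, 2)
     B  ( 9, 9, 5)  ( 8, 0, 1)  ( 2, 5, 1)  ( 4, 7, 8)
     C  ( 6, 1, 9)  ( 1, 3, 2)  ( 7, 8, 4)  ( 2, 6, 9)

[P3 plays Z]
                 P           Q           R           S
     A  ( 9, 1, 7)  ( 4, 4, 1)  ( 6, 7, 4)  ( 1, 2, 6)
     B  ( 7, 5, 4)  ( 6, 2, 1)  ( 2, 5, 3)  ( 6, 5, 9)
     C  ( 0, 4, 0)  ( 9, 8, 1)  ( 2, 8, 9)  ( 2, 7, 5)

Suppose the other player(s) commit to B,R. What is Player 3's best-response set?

argmax u_3 = {X}

u_3(X vs B,R) = 8
u_3(Y vs B,R) = 1
u_3(Z vs B,R) = 3
max payoff 8 at {X}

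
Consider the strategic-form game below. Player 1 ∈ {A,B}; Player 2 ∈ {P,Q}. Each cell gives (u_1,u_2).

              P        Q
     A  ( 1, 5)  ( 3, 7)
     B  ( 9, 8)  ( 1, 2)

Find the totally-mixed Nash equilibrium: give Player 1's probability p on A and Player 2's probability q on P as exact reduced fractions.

P1 mixes 3/4 on A; P2 mixes 1/5 on P

P1 indiff ⇒ q·1+(1-q)·3 = q·9+(1-q)·1 ⇒ q(-8) = (1-q)(-2) ⇒ q = 1/5
P2 indiff ⇒ p·5+(1-p)·8 = p·7+(1-p)·2 ⇒ p(-2) = (1-p)(-6) ⇒ p = 3/4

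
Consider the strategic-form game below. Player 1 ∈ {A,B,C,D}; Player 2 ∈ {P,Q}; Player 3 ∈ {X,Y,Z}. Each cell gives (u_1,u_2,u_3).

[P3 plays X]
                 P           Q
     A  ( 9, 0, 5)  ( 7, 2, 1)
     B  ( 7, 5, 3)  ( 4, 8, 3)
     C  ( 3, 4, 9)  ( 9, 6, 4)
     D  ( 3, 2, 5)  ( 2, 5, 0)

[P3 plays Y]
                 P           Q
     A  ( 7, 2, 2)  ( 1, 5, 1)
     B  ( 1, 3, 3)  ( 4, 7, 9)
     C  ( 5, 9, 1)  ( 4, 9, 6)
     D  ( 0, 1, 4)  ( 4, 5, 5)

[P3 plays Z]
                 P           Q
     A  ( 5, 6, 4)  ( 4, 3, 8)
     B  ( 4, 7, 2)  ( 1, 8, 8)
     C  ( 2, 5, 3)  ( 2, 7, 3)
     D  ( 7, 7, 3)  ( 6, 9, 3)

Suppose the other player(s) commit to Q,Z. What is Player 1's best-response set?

u_1(A vs Q,Z) = 4
u_1(B vs Q,Z) = 1
u_1(C vs Q,Z) = 2
u_1(D vs Q,Z) = 6
max payoff 6 at {D}

P1 best: {D}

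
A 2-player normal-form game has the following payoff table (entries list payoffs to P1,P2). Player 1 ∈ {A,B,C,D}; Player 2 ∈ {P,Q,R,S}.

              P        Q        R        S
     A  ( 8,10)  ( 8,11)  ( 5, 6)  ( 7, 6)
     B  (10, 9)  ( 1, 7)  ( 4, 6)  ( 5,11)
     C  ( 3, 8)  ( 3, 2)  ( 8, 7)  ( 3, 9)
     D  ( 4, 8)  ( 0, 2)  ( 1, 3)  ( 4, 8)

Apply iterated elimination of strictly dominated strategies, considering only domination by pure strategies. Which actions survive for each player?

P1 drop D (A beats it: P:8>4 Q:8>0 R:5>1 S:7>4)
P2 drop R (P beats it: A:10>6 B:9>6 C:8>7)
P1 drop C (A beats it: P:8>3 Q:8>3 S:7>3)
P1→{A,B} P2→{P,Q,S}

Remaining: P1:{A,B} P2:{P,Q,S}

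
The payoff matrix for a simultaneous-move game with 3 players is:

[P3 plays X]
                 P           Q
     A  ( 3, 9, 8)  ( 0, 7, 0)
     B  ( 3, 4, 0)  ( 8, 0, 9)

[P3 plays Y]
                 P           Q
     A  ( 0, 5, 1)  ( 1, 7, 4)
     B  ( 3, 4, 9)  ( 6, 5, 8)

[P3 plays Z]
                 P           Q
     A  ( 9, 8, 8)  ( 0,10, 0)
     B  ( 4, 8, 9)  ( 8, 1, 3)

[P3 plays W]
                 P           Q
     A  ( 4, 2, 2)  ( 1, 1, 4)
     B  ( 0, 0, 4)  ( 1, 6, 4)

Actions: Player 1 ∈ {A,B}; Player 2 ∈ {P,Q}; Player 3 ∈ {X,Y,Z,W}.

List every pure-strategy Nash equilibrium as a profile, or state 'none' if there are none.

PSNE = {(A,P,X)}

(A,P,X): NE
(A,P,Y): not NE [P1→B gives 3>0; P2→Q gives 7>5; P3→Z gives 8>1]
(A,P,Z): not NE [P2→Q gives 10>8]
(A,P,W): not NE [P3→Z gives 8>2]
(A,Q,X): not NE [P1→B gives 8>0; P2→P gives 9>7; P3→W gives 4>0]
(A,Q,Y): not NE [P1→B gives 6>1]
(A,Q,Z): not NE [P1→B gives 8>0; P3→W gives 4>0]
(A,Q,W): not NE [P2→P gives 2>1]
(B,P,X): not NE [P3→Z gives 9>0]
(B,P,Y): not NE [P2→Q gives 5>4]
(B,P,Z): not NE [P1→A gives 9>4]
(B,P,W): not NE [P1→A gives 4>0; P2→Q gives 6>0; P3→Z gives 9>4]
(B,Q,X): not NE [P2→P gives 4>0]
(B,Q,Y): not NE [P3→X gives 9>8]
(B,Q,Z): not NE [P2→P gives 8>1; P3→X gives 9>3]
(B,Q,W): not NE [P3→X gives 9>4]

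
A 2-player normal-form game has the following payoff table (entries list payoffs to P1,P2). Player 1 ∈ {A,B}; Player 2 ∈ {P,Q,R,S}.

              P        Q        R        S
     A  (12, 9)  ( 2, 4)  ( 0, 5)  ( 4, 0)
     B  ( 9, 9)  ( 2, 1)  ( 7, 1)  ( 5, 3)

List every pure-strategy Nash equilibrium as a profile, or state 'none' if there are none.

PSNE = {(A,P)}

(A,P): NE
(A,Q): not NE [P2→P gives 9>4]
(A,R): not NE [P1→B gives 7>0; P2→P gives 9>5]
(A,S): not NE [P1→B gives 5>4; P2→P gives 9>0]
(B,P): not NE [P1→A gives 12>9]
(B,Q): not NE [P2→P gives 9>1]
(B,R): not NE [P2→P gives 9>1]
(B,S): not NE [P2→P gives 9>3]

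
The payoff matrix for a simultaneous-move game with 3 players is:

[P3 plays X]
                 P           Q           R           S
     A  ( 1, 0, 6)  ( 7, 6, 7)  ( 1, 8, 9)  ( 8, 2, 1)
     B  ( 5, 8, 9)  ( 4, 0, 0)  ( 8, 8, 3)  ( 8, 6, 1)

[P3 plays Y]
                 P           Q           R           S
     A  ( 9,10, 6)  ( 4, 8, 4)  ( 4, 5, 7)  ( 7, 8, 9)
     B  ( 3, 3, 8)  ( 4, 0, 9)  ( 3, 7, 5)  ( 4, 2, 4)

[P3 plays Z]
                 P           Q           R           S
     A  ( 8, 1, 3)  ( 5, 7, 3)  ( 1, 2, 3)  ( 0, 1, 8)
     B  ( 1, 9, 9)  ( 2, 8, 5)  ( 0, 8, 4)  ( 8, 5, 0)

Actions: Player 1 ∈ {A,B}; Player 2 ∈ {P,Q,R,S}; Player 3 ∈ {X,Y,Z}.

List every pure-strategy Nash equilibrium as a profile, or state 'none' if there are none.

Nash profiles: (A,P,Y), (B,P,X)

(A,P,X): not NE [P1→B gives 5>1; P2→R gives 8>0]
(A,P,Y): NE
(A,P,Z): not NE [P2→Q gives 7>1; P3→Y gives 6>3]
(A,Q,X): not NE [P2→R gives 8>6]
(A,Q,Y): not NE [P2→P gives 10>8; P3→X gives 7>4]
(A,Q,Z): not NE [P3→X gives 7>3]
(A,R,X): not NE [P1→B gives 8>1]
(A,R,Y): not NE [P2→P gives 10>5; P3→X gives 9>7]
(A,R,Z): not NE [P2→Q gives 7>2; P3→X gives 9>3]
(A,S,X): not NE [P2→R gives 8>2; P3→Y gives 9>1]
(A,S,Y): not NE [P2→P gives 10>8]
(A,S,Z): not NE [P1→B gives 8>0; P2→Q gives 7>1; P3→Y gives 9>8]
(B,P,X): NE
(B,P,Y): not NE [P1→A gives 9>3; P2→R gives 7>3; P3→Z gives 9>8]
(B,P,Z): not NE [P1→A gives 8>1]
(B,Q,X): not NE [P1→A gives 7>4; P2→R gives 8>0; P3→Y gives 9>0]
(B,Q,Y): not NE [P2→R gives 7>0]
(B,Q,Z): not NE [P1→A gives 5>2; P2→P gives 9>8; P3→Y gives 9>5]
(B,R,X): not NE [P3→Y gives 5>3]
(B,R,Y): not NE [P1→A gives 4>3]
(B,R,Z): not NE [P1→A gives 1>0; P2→P gives 9>8; P3→Y gives 5>4]
(B,S,X): not NE [P2→R gives 8>6; P3→Y gives 4>1]
(B,S,Y): not NE [P1→A gives 7>4; P2→R gives 7>2]
(B,S,Z): not NE [P2→P gives 9>5; P3→Y gives 4>0]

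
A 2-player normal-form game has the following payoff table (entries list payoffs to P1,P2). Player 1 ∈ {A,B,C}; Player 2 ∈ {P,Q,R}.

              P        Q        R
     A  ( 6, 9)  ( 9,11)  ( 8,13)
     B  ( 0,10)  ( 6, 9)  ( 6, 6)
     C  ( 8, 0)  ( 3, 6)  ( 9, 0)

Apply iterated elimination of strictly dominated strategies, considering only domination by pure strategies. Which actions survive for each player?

P1 drop B (A beats it: P:6>0 Q:9>6 R:8>6)
P2 drop P (Q beats it: A:11>9 C:6>0)
P1→{A,C} P2→{Q,R}

IESDS → P1:{A,C} P2:{Q,R}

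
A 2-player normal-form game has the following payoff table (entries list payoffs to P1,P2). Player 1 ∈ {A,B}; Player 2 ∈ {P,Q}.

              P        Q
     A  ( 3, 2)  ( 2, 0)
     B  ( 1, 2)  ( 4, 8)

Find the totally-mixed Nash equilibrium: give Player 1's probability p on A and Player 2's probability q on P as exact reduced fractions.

P1 indiff ⇒ q·3+(1-q)·2 = q·1+(1-q)·4 ⇒ q(2) = (1-q)(2) ⇒ q = 1/2
P2 indiff ⇒ p·2+(1-p)·2 = p·0+(1-p)·8 ⇒ p(2) = (1-p)(6) ⇒ p = 3/4

P1 mixes 3/4 on A; P2 mixes 1/2 on P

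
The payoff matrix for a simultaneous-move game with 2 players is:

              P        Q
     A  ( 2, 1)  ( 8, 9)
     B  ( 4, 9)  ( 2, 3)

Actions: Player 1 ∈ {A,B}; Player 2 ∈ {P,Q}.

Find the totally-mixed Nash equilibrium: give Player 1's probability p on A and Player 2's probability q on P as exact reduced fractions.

P1 indiff ⇒ q·2+(1-q)·8 = q·4+(1-q)·2 ⇒ q(-2) = (1-q)(-6) ⇒ q = 3/4
P2 indiff ⇒ p·1+(1-p)·9 = p·9+(1-p)·3 ⇒ p(-8) = (1-p)(-6) ⇒ p = 3/7

P1 mixes 3/7 on A; P2 mixes 3/4 on P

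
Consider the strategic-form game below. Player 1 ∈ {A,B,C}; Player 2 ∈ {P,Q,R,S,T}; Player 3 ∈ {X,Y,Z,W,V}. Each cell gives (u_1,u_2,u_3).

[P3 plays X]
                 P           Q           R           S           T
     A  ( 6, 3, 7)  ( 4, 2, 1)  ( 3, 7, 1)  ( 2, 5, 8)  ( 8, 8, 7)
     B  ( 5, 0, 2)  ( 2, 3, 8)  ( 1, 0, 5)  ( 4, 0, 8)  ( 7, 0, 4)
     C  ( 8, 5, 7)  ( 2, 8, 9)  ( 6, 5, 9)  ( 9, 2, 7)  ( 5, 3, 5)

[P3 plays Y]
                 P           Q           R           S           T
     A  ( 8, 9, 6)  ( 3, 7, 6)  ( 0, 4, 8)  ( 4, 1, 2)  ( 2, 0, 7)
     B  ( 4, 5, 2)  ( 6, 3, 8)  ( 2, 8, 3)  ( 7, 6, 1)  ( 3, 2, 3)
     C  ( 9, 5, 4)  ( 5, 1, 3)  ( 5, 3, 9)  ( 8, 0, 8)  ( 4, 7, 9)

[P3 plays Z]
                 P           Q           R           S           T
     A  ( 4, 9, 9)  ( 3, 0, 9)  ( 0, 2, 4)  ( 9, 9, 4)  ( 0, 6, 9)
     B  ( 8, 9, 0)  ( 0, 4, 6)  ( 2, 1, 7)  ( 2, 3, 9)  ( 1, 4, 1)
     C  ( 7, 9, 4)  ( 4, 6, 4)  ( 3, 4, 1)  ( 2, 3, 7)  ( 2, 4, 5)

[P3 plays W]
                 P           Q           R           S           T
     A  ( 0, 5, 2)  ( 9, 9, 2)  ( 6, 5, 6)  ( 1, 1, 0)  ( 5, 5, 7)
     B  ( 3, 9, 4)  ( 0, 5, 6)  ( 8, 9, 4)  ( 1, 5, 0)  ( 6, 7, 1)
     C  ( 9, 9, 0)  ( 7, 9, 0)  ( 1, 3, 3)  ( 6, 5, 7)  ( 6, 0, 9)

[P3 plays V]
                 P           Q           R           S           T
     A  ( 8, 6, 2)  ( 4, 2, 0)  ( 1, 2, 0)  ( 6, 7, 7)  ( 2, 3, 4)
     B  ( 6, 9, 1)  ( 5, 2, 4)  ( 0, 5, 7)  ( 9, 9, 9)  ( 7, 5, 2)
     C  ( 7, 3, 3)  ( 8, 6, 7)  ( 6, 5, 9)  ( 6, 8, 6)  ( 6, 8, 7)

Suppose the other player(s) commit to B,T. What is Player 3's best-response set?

argmax u_3 = {X}

u_3(X vs B,T) = 4
u_3(Y vs B,T) = 3
u_3(Z vs B,T) = 1
u_3(W vs B,T) = 1
u_3(V vs B,T) = 2
max payoff 4 at {X}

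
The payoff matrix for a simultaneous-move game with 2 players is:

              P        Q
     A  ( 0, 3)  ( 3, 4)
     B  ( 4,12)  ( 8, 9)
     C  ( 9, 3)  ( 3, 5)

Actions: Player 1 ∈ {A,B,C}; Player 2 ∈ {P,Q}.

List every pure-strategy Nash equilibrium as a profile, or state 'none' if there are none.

No pure NE.

(A,P): not NE [P1→C gives 9>0; P2→Q gives 4>3]
(A,Q): not NE [P1→B gives 8>3]
(B,P): not NE [P1→C gives 9>4]
(B,Q): not NE [P2→P gives 12>9]
(C,P): not NE [P2→Q gives 5>3]
(C,Q): not NE [P1→B gives 8>3]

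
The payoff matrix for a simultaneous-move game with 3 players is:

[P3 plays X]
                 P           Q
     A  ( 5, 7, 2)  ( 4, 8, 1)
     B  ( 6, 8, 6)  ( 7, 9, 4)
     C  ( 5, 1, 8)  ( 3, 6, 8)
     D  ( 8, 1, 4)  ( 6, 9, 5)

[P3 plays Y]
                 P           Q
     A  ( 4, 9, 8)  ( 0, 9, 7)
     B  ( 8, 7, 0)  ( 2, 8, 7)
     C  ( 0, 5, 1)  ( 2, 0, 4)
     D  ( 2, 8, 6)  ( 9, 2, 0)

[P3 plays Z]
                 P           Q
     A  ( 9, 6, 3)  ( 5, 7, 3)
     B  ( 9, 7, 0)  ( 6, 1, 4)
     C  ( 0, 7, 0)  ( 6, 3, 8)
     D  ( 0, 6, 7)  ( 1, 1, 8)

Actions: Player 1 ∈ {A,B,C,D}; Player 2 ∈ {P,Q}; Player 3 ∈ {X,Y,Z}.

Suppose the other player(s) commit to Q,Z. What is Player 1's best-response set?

u_1(A vs Q,Z) = 5
u_1(B vs Q,Z) = 6
u_1(C vs Q,Z) = 6
u_1(D vs Q,Z) = 1
max payoff 6 at {B,C}

P1 best: {B,C}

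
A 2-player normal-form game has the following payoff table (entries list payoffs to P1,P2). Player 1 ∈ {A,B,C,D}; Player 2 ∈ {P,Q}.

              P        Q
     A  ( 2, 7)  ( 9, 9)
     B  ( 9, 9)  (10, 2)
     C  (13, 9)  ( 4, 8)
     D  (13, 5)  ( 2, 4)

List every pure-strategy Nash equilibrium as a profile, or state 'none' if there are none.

PSNE = {(C,P), (D,P)}

(A,P): not NE [P1→D gives 13>2; P2→Q gives 9>7]
(A,Q): not NE [P1→B gives 10>9]
(B,P): not NE [P1→D gives 13>9]
(B,Q): not NE [P2→P gives 9>2]
(C,P): NE
(C,Q): not NE [P1→B gives 10>4; P2→P gives 9>8]
(D,P): NE
(D,Q): not NE [P1→B gives 10>2; P2→P gives 5>4]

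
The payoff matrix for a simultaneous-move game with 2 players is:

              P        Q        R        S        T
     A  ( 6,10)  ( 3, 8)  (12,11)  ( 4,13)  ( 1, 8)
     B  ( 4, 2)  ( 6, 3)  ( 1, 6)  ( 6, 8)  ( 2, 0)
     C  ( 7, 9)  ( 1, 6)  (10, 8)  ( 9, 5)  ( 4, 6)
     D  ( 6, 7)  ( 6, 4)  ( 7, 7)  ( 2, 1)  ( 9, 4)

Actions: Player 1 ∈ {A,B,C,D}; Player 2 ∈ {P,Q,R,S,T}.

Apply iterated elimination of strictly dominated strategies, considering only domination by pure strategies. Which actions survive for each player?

Survivors P1:{A,C} P2:{P,R,S}

P2 drop Q (R beats it: A:11>8 B:6>3 C:8>6 D:7>4)
P1 drop B (C beats it: P:7>4 R:10>1 S:9>6 T:4>2)
P2 drop T (P beats it: A:10>8 C:9>6 D:7>4)
P1 drop D (C beats it: P:7>6 R:10>7 S:9>2)
P1→{A,C} P2→{P,R,S}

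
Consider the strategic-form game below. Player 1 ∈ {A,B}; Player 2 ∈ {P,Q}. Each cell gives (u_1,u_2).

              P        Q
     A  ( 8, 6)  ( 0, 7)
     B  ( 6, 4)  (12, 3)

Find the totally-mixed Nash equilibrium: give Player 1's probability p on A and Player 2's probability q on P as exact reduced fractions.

(p,q) = (1/2, 6/7)

P1 indiff ⇒ q·8+(1-q)·0 = q·6+(1-q)·12 ⇒ q(2) = (1-q)(12) ⇒ q = 6/7
P2 indiff ⇒ p·6+(1-p)·4 = p·7+(1-p)·3 ⇒ p(-1) = (1-p)(-1) ⇒ p = 1/2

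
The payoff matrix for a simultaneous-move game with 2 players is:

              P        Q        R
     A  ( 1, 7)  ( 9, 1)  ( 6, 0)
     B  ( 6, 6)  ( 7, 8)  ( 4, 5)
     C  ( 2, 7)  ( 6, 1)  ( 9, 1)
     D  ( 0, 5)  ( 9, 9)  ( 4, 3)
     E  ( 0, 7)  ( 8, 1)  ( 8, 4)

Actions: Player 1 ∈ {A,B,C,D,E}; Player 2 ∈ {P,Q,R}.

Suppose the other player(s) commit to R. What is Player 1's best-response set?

argmax u_1 = {C}

u_1(A vs R) = 6
u_1(B vs R) = 4
u_1(C vs R) = 9
u_1(D vs R) = 4
u_1(E vs R) = 8
max payoff 9 at {C}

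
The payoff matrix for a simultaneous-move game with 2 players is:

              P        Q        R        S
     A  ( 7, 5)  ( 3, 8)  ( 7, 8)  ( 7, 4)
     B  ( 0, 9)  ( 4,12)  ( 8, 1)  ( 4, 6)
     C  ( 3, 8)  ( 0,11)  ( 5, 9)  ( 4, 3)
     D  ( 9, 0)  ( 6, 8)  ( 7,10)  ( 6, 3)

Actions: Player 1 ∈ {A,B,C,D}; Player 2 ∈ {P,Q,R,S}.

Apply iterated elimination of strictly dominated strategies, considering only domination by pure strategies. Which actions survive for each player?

P1 drop C (A beats it: P:7>3 Q:3>0 R:7>5 S:7>4)
P2 drop P (Q beats it: A:8>5 B:12>9 D:8>0)
P2 drop S (Q beats it: A:8>4 B:12>6 D:8>3)
P1 drop A (B beats it: Q:4>3 R:8>7)
P1→{B,D} P2→{Q,R}

Survivors P1:{B,D} P2:{Q,R}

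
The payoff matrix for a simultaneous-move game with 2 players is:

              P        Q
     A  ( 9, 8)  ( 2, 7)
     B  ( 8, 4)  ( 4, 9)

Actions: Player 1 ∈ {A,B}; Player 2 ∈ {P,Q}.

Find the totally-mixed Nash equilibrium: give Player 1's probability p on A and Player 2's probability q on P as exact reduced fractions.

P1 indiff ⇒ q·9+(1-q)·2 = q·8+(1-q)·4 ⇒ q(1) = (1-q)(2) ⇒ q = 2/3
P2 indiff ⇒ p·8+(1-p)·4 = p·7+(1-p)·9 ⇒ p(1) = (1-p)(5) ⇒ p = 5/6

(p,q) = (5/6, 2/3)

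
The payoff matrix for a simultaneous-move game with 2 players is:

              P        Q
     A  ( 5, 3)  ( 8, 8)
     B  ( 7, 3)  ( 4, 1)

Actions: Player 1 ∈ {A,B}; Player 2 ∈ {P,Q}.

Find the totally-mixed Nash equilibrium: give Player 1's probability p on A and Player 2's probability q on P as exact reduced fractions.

P1 indiff ⇒ q·5+(1-q)·8 = q·7+(1-q)·4 ⇒ q(-2) = (1-q)(-4) ⇒ q = 2/3
P2 indiff ⇒ p·3+(1-p)·3 = p·8+(1-p)·1 ⇒ p(-5) = (1-p)(-2) ⇒ p = 2/7

p=2/7, q=2/3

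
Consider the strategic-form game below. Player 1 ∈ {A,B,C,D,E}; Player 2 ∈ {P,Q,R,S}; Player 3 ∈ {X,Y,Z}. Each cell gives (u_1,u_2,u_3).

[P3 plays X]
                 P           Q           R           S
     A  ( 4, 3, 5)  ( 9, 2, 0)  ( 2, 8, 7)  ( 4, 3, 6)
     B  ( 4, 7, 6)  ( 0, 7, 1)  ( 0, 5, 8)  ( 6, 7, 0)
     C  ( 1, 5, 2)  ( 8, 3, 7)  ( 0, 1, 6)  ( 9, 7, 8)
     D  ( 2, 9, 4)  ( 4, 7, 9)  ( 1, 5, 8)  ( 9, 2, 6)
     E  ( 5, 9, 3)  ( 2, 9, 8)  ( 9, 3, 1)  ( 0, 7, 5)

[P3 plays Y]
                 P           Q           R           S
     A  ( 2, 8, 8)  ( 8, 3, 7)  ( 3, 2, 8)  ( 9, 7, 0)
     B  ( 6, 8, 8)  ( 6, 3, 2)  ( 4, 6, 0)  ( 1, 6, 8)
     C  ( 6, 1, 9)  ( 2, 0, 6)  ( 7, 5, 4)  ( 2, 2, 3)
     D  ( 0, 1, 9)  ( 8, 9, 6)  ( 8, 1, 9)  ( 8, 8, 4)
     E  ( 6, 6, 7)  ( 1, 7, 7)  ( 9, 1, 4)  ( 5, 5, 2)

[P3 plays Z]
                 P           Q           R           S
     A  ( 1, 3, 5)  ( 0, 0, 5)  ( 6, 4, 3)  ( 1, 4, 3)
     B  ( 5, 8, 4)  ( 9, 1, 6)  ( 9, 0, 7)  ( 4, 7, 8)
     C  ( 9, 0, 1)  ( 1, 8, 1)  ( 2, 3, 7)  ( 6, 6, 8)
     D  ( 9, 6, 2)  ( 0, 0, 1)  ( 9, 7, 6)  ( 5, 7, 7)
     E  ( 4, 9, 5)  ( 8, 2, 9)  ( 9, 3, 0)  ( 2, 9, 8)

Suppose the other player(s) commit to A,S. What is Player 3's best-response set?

u_3(X vs A,S) = 6
u_3(Y vs A,S) = 0
u_3(Z vs A,S) = 3
max payoff 6 at {X}

BR_3 = {X}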